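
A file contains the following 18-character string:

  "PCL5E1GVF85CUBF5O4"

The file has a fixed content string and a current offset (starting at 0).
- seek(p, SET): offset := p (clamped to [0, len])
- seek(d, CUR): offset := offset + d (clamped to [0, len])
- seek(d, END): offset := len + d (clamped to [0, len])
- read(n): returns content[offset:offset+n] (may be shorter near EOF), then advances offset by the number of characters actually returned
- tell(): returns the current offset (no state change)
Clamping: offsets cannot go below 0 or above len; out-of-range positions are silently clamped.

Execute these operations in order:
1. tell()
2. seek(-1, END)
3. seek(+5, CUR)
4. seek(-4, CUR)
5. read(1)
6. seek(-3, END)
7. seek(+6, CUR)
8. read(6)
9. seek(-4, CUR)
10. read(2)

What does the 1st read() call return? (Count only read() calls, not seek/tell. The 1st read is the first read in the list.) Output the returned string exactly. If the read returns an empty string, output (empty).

Answer: F

Derivation:
After 1 (tell()): offset=0
After 2 (seek(-1, END)): offset=17
After 3 (seek(+5, CUR)): offset=18
After 4 (seek(-4, CUR)): offset=14
After 5 (read(1)): returned 'F', offset=15
After 6 (seek(-3, END)): offset=15
After 7 (seek(+6, CUR)): offset=18
After 8 (read(6)): returned '', offset=18
After 9 (seek(-4, CUR)): offset=14
After 10 (read(2)): returned 'F5', offset=16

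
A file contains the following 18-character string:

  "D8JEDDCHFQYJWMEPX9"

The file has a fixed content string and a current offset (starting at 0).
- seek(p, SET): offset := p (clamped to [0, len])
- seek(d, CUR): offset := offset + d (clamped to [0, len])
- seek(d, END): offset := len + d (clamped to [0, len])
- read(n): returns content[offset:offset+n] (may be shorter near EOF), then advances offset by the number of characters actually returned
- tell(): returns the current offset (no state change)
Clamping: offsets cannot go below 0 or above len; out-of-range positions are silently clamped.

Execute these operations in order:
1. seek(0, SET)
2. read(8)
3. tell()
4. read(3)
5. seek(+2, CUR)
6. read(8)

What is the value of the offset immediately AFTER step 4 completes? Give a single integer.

Answer: 11

Derivation:
After 1 (seek(0, SET)): offset=0
After 2 (read(8)): returned 'D8JEDDCH', offset=8
After 3 (tell()): offset=8
After 4 (read(3)): returned 'FQY', offset=11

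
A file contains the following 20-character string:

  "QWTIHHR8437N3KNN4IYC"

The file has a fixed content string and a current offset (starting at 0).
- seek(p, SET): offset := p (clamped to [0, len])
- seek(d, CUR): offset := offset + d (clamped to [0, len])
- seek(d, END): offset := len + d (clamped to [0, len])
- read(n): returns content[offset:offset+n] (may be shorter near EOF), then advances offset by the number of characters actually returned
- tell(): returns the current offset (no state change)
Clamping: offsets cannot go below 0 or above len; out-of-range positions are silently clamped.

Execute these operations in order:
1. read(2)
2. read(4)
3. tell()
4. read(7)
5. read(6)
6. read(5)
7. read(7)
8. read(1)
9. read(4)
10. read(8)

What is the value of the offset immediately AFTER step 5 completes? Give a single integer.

After 1 (read(2)): returned 'QW', offset=2
After 2 (read(4)): returned 'TIHH', offset=6
After 3 (tell()): offset=6
After 4 (read(7)): returned 'R8437N3', offset=13
After 5 (read(6)): returned 'KNN4IY', offset=19

Answer: 19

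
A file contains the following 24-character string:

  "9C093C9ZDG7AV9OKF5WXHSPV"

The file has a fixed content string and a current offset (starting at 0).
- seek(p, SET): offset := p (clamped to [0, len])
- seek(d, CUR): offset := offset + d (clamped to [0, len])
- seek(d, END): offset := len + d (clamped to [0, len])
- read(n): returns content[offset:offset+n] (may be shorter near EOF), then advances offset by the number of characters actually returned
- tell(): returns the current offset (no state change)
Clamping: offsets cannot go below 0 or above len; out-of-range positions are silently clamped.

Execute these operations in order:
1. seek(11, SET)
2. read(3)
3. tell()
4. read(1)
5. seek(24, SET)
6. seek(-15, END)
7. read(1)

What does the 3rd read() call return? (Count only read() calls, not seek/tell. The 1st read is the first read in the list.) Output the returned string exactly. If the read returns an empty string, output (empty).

After 1 (seek(11, SET)): offset=11
After 2 (read(3)): returned 'AV9', offset=14
After 3 (tell()): offset=14
After 4 (read(1)): returned 'O', offset=15
After 5 (seek(24, SET)): offset=24
After 6 (seek(-15, END)): offset=9
After 7 (read(1)): returned 'G', offset=10

Answer: G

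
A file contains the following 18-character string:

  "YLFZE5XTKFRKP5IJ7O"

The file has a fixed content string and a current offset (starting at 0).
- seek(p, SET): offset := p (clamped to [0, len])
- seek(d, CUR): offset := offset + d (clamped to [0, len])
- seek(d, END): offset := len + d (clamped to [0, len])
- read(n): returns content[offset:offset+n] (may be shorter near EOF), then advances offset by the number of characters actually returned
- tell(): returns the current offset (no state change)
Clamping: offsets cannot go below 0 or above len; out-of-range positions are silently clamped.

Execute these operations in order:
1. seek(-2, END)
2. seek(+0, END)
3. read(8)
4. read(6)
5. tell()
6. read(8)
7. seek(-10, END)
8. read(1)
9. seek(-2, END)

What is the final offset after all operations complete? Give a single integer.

After 1 (seek(-2, END)): offset=16
After 2 (seek(+0, END)): offset=18
After 3 (read(8)): returned '', offset=18
After 4 (read(6)): returned '', offset=18
After 5 (tell()): offset=18
After 6 (read(8)): returned '', offset=18
After 7 (seek(-10, END)): offset=8
After 8 (read(1)): returned 'K', offset=9
After 9 (seek(-2, END)): offset=16

Answer: 16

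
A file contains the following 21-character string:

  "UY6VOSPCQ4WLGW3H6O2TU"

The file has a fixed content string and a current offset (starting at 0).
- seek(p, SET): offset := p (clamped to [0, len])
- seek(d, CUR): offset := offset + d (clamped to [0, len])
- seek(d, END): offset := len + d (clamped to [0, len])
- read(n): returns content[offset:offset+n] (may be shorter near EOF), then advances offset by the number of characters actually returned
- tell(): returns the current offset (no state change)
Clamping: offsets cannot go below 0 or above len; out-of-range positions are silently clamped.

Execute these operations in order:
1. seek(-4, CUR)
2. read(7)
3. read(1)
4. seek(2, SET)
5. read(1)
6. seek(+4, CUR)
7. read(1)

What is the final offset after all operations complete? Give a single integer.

After 1 (seek(-4, CUR)): offset=0
After 2 (read(7)): returned 'UY6VOSP', offset=7
After 3 (read(1)): returned 'C', offset=8
After 4 (seek(2, SET)): offset=2
After 5 (read(1)): returned '6', offset=3
After 6 (seek(+4, CUR)): offset=7
After 7 (read(1)): returned 'C', offset=8

Answer: 8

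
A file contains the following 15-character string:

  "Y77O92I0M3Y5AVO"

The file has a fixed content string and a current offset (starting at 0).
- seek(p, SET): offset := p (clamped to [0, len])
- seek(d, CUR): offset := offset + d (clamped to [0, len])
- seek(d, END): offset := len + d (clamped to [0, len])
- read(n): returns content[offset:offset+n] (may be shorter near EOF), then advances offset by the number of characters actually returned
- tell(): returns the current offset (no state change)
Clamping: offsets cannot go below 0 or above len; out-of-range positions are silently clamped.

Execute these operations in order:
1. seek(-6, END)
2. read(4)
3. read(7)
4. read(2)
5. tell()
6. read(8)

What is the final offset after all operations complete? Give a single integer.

Answer: 15

Derivation:
After 1 (seek(-6, END)): offset=9
After 2 (read(4)): returned '3Y5A', offset=13
After 3 (read(7)): returned 'VO', offset=15
After 4 (read(2)): returned '', offset=15
After 5 (tell()): offset=15
After 6 (read(8)): returned '', offset=15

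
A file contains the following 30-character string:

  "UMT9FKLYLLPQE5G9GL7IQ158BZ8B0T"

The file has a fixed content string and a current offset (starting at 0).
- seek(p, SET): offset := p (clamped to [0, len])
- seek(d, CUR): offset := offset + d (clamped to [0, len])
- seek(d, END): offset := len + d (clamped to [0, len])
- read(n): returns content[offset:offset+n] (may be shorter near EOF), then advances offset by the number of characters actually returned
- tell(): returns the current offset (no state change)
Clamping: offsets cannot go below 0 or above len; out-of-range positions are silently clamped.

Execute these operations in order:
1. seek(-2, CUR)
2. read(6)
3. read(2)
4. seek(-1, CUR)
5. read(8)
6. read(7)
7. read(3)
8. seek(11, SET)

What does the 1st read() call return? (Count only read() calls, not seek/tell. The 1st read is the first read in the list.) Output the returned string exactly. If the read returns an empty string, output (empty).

Answer: UMT9FK

Derivation:
After 1 (seek(-2, CUR)): offset=0
After 2 (read(6)): returned 'UMT9FK', offset=6
After 3 (read(2)): returned 'LY', offset=8
After 4 (seek(-1, CUR)): offset=7
After 5 (read(8)): returned 'YLLPQE5G', offset=15
After 6 (read(7)): returned '9GL7IQ1', offset=22
After 7 (read(3)): returned '58B', offset=25
After 8 (seek(11, SET)): offset=11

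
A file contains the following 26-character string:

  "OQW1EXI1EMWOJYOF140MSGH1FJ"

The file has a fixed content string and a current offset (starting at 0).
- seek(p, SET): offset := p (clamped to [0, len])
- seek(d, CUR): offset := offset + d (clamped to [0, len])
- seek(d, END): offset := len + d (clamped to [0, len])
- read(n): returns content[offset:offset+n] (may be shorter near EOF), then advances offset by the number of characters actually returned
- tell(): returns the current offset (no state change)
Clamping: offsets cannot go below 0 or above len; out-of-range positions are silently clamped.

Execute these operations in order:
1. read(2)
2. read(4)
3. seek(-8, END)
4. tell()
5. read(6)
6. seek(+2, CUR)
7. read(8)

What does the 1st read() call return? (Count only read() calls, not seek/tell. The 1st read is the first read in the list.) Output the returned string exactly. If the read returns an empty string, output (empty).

After 1 (read(2)): returned 'OQ', offset=2
After 2 (read(4)): returned 'W1EX', offset=6
After 3 (seek(-8, END)): offset=18
After 4 (tell()): offset=18
After 5 (read(6)): returned '0MSGH1', offset=24
After 6 (seek(+2, CUR)): offset=26
After 7 (read(8)): returned '', offset=26

Answer: OQ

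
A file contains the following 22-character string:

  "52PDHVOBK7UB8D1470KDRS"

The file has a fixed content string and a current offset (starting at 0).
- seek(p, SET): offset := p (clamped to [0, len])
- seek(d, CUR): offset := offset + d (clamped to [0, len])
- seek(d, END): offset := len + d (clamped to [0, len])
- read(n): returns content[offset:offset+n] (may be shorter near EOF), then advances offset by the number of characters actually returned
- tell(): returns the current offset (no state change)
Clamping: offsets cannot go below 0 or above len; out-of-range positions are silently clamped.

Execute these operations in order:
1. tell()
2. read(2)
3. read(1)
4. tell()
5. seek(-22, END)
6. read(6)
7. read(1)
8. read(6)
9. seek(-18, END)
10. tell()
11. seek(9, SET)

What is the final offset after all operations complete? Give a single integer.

Answer: 9

Derivation:
After 1 (tell()): offset=0
After 2 (read(2)): returned '52', offset=2
After 3 (read(1)): returned 'P', offset=3
After 4 (tell()): offset=3
After 5 (seek(-22, END)): offset=0
After 6 (read(6)): returned '52PDHV', offset=6
After 7 (read(1)): returned 'O', offset=7
After 8 (read(6)): returned 'BK7UB8', offset=13
After 9 (seek(-18, END)): offset=4
After 10 (tell()): offset=4
After 11 (seek(9, SET)): offset=9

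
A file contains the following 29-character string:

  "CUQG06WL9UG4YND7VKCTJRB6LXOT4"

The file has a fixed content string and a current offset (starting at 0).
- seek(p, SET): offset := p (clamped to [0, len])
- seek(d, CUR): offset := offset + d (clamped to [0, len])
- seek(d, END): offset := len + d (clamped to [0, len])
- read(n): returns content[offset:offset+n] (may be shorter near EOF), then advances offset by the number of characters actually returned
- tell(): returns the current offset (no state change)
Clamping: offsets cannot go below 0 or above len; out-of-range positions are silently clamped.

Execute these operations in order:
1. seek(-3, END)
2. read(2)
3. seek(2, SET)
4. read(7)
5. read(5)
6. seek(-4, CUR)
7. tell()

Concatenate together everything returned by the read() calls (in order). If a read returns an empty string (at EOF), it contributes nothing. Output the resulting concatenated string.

After 1 (seek(-3, END)): offset=26
After 2 (read(2)): returned 'OT', offset=28
After 3 (seek(2, SET)): offset=2
After 4 (read(7)): returned 'QG06WL9', offset=9
After 5 (read(5)): returned 'UG4YN', offset=14
After 6 (seek(-4, CUR)): offset=10
After 7 (tell()): offset=10

Answer: OTQG06WL9UG4YN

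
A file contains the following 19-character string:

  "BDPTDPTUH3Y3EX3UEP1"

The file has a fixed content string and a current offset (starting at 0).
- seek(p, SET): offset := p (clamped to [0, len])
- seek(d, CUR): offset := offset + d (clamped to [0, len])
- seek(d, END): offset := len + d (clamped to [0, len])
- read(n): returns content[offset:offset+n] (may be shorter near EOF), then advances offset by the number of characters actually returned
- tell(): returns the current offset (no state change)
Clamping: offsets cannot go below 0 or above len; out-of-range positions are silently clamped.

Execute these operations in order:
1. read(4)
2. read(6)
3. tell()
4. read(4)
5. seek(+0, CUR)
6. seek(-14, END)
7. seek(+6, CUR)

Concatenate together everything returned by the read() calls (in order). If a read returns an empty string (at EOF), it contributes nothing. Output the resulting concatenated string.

After 1 (read(4)): returned 'BDPT', offset=4
After 2 (read(6)): returned 'DPTUH3', offset=10
After 3 (tell()): offset=10
After 4 (read(4)): returned 'Y3EX', offset=14
After 5 (seek(+0, CUR)): offset=14
After 6 (seek(-14, END)): offset=5
After 7 (seek(+6, CUR)): offset=11

Answer: BDPTDPTUH3Y3EX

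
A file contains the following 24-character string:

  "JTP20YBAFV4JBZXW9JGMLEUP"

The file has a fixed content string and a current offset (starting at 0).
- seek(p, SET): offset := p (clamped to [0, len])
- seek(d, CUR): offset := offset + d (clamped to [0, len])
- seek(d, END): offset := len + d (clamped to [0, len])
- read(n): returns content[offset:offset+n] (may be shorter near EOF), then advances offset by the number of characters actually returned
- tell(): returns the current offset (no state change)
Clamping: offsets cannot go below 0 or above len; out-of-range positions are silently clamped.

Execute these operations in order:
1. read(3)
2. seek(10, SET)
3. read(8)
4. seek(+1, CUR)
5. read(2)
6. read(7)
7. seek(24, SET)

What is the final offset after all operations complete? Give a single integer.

Answer: 24

Derivation:
After 1 (read(3)): returned 'JTP', offset=3
After 2 (seek(10, SET)): offset=10
After 3 (read(8)): returned '4JBZXW9J', offset=18
After 4 (seek(+1, CUR)): offset=19
After 5 (read(2)): returned 'ML', offset=21
After 6 (read(7)): returned 'EUP', offset=24
After 7 (seek(24, SET)): offset=24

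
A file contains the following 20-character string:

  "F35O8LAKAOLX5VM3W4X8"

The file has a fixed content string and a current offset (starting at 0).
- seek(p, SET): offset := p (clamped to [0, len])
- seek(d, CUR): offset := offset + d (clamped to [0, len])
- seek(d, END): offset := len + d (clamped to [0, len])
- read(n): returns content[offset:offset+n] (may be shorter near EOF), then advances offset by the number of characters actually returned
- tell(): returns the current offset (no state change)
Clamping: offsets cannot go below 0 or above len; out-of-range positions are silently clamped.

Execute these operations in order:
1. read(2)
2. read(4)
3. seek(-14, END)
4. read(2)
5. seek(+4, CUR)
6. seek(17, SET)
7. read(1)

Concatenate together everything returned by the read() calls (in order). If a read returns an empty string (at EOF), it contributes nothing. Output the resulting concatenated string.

Answer: F35O8LAK4

Derivation:
After 1 (read(2)): returned 'F3', offset=2
After 2 (read(4)): returned '5O8L', offset=6
After 3 (seek(-14, END)): offset=6
After 4 (read(2)): returned 'AK', offset=8
After 5 (seek(+4, CUR)): offset=12
After 6 (seek(17, SET)): offset=17
After 7 (read(1)): returned '4', offset=18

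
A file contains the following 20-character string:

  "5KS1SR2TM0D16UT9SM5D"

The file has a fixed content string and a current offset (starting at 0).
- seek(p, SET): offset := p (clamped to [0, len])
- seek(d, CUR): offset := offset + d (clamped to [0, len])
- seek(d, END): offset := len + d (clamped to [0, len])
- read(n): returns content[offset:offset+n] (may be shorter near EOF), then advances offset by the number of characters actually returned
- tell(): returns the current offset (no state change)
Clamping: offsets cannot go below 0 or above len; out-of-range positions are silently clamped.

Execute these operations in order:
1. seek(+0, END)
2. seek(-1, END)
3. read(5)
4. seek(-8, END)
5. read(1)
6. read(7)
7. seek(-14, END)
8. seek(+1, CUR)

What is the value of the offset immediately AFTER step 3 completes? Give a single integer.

Answer: 20

Derivation:
After 1 (seek(+0, END)): offset=20
After 2 (seek(-1, END)): offset=19
After 3 (read(5)): returned 'D', offset=20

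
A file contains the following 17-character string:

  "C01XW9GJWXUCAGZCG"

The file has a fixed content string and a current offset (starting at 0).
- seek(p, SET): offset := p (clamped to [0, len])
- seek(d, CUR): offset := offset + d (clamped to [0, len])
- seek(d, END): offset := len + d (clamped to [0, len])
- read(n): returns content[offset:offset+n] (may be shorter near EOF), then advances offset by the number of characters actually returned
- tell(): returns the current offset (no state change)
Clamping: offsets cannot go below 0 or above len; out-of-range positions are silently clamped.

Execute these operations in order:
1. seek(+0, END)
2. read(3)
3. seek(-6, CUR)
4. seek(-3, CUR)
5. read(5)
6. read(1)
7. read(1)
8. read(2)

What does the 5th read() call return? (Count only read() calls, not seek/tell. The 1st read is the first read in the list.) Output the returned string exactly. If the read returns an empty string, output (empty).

Answer: CG

Derivation:
After 1 (seek(+0, END)): offset=17
After 2 (read(3)): returned '', offset=17
After 3 (seek(-6, CUR)): offset=11
After 4 (seek(-3, CUR)): offset=8
After 5 (read(5)): returned 'WXUCA', offset=13
After 6 (read(1)): returned 'G', offset=14
After 7 (read(1)): returned 'Z', offset=15
After 8 (read(2)): returned 'CG', offset=17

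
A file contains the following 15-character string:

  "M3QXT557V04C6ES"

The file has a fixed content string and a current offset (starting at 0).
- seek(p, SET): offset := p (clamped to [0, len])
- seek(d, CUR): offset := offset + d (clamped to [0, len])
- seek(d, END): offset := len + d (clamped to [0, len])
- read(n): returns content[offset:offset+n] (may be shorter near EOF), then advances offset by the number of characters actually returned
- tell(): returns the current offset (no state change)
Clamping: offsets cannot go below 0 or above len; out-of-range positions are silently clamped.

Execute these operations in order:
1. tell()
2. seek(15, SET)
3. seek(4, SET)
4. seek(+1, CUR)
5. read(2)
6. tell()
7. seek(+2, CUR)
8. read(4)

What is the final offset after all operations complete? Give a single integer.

After 1 (tell()): offset=0
After 2 (seek(15, SET)): offset=15
After 3 (seek(4, SET)): offset=4
After 4 (seek(+1, CUR)): offset=5
After 5 (read(2)): returned '55', offset=7
After 6 (tell()): offset=7
After 7 (seek(+2, CUR)): offset=9
After 8 (read(4)): returned '04C6', offset=13

Answer: 13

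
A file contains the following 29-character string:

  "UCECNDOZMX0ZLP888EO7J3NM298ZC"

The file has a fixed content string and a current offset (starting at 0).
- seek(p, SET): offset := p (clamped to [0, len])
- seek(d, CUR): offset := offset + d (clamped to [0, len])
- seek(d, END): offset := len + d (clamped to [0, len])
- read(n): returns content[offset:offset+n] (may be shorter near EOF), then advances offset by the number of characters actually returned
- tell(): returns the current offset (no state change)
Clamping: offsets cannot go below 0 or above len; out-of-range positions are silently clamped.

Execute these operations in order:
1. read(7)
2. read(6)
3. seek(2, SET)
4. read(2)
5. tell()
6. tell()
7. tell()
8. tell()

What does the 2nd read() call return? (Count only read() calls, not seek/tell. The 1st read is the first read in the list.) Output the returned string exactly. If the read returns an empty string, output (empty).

Answer: ZMX0ZL

Derivation:
After 1 (read(7)): returned 'UCECNDO', offset=7
After 2 (read(6)): returned 'ZMX0ZL', offset=13
After 3 (seek(2, SET)): offset=2
After 4 (read(2)): returned 'EC', offset=4
After 5 (tell()): offset=4
After 6 (tell()): offset=4
After 7 (tell()): offset=4
After 8 (tell()): offset=4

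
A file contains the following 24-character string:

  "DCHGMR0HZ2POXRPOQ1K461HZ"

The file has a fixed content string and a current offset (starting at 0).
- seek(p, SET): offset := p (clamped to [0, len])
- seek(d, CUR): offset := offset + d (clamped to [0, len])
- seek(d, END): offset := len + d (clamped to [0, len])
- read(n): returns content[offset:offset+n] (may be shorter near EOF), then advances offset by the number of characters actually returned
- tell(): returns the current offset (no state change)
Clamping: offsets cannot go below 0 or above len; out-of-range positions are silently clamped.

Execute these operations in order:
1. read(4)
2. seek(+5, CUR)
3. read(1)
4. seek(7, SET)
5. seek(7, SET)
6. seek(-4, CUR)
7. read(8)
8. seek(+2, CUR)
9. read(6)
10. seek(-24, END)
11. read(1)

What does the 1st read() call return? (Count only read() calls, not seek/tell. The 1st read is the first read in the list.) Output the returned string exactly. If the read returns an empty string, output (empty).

After 1 (read(4)): returned 'DCHG', offset=4
After 2 (seek(+5, CUR)): offset=9
After 3 (read(1)): returned '2', offset=10
After 4 (seek(7, SET)): offset=7
After 5 (seek(7, SET)): offset=7
After 6 (seek(-4, CUR)): offset=3
After 7 (read(8)): returned 'GMR0HZ2P', offset=11
After 8 (seek(+2, CUR)): offset=13
After 9 (read(6)): returned 'RPOQ1K', offset=19
After 10 (seek(-24, END)): offset=0
After 11 (read(1)): returned 'D', offset=1

Answer: DCHG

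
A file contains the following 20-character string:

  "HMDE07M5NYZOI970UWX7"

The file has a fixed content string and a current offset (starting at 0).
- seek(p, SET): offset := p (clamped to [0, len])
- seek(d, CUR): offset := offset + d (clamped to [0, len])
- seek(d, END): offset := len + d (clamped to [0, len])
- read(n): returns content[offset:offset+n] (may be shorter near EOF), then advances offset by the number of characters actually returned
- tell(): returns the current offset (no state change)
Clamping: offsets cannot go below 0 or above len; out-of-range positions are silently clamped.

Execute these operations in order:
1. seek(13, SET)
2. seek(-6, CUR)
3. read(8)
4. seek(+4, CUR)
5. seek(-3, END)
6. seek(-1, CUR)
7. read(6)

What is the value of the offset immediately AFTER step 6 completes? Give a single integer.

Answer: 16

Derivation:
After 1 (seek(13, SET)): offset=13
After 2 (seek(-6, CUR)): offset=7
After 3 (read(8)): returned '5NYZOI97', offset=15
After 4 (seek(+4, CUR)): offset=19
After 5 (seek(-3, END)): offset=17
After 6 (seek(-1, CUR)): offset=16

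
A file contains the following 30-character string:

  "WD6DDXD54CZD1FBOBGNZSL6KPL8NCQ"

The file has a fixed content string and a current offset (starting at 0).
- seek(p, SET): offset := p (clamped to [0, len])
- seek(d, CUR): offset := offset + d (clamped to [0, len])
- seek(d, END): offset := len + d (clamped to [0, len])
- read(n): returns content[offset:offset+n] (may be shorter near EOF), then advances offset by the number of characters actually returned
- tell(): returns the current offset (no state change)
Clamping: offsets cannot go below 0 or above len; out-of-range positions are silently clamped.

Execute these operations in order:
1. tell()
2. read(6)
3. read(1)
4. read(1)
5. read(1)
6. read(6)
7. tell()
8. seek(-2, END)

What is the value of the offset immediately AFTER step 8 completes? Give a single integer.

Answer: 28

Derivation:
After 1 (tell()): offset=0
After 2 (read(6)): returned 'WD6DDX', offset=6
After 3 (read(1)): returned 'D', offset=7
After 4 (read(1)): returned '5', offset=8
After 5 (read(1)): returned '4', offset=9
After 6 (read(6)): returned 'CZD1FB', offset=15
After 7 (tell()): offset=15
After 8 (seek(-2, END)): offset=28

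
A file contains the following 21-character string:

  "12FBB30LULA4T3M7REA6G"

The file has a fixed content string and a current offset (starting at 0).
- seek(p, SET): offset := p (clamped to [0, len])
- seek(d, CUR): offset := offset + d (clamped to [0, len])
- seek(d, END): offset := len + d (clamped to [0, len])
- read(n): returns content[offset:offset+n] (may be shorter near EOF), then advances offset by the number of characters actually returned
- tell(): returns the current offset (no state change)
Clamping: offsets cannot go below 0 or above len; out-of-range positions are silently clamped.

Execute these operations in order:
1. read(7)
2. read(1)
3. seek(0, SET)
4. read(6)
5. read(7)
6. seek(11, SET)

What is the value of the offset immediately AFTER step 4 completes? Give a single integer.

After 1 (read(7)): returned '12FBB30', offset=7
After 2 (read(1)): returned 'L', offset=8
After 3 (seek(0, SET)): offset=0
After 4 (read(6)): returned '12FBB3', offset=6

Answer: 6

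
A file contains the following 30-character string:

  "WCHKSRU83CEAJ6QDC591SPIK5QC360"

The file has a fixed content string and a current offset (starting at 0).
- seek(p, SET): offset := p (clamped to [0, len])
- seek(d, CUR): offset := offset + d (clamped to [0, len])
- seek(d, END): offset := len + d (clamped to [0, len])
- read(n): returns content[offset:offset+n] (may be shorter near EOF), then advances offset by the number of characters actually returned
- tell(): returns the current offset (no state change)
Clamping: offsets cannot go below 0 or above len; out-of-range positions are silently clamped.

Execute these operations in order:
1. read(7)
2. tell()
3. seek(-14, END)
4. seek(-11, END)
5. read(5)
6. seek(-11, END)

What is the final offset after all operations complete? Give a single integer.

After 1 (read(7)): returned 'WCHKSRU', offset=7
After 2 (tell()): offset=7
After 3 (seek(-14, END)): offset=16
After 4 (seek(-11, END)): offset=19
After 5 (read(5)): returned '1SPIK', offset=24
After 6 (seek(-11, END)): offset=19

Answer: 19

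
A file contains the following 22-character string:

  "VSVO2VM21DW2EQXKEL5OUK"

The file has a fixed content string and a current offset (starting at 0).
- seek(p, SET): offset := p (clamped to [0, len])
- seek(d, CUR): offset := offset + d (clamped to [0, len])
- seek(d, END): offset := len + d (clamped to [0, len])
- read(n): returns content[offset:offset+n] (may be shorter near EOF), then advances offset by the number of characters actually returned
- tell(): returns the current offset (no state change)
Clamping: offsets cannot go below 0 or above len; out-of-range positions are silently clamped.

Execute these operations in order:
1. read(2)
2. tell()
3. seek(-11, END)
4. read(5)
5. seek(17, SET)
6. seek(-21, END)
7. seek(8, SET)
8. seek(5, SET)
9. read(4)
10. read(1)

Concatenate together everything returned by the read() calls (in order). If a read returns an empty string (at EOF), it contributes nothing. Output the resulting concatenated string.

After 1 (read(2)): returned 'VS', offset=2
After 2 (tell()): offset=2
After 3 (seek(-11, END)): offset=11
After 4 (read(5)): returned '2EQXK', offset=16
After 5 (seek(17, SET)): offset=17
After 6 (seek(-21, END)): offset=1
After 7 (seek(8, SET)): offset=8
After 8 (seek(5, SET)): offset=5
After 9 (read(4)): returned 'VM21', offset=9
After 10 (read(1)): returned 'D', offset=10

Answer: VS2EQXKVM21D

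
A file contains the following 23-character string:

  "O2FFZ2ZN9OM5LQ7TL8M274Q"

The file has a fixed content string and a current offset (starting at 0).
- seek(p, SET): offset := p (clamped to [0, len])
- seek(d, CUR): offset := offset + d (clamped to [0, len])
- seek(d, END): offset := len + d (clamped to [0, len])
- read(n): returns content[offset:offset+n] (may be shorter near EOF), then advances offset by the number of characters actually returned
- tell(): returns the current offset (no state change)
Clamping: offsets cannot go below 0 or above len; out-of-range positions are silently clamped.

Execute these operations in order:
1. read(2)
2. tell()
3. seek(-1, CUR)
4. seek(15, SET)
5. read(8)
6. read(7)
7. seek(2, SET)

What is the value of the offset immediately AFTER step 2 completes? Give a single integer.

Answer: 2

Derivation:
After 1 (read(2)): returned 'O2', offset=2
After 2 (tell()): offset=2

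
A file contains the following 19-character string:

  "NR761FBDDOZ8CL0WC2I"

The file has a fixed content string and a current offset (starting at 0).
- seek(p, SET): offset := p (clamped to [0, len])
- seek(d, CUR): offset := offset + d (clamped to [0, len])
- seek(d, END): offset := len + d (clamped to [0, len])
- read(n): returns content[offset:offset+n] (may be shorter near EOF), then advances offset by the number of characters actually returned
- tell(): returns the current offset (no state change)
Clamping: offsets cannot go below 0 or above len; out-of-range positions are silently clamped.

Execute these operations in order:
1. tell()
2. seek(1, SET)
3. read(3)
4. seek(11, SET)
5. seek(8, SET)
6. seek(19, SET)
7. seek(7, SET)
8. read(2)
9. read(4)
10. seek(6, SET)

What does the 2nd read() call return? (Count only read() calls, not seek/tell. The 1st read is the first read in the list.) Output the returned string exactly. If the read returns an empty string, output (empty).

Answer: DD

Derivation:
After 1 (tell()): offset=0
After 2 (seek(1, SET)): offset=1
After 3 (read(3)): returned 'R76', offset=4
After 4 (seek(11, SET)): offset=11
After 5 (seek(8, SET)): offset=8
After 6 (seek(19, SET)): offset=19
After 7 (seek(7, SET)): offset=7
After 8 (read(2)): returned 'DD', offset=9
After 9 (read(4)): returned 'OZ8C', offset=13
After 10 (seek(6, SET)): offset=6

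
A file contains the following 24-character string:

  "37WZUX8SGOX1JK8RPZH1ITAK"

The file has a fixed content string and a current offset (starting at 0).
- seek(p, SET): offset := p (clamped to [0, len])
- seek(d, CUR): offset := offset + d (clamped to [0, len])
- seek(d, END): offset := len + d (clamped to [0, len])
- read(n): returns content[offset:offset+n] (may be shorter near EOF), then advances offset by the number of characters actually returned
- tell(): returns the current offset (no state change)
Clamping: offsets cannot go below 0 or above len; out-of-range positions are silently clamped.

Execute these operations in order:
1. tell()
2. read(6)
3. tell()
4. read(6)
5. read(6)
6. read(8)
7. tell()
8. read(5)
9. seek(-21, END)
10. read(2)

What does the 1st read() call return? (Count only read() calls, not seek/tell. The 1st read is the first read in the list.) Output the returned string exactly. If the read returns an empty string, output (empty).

After 1 (tell()): offset=0
After 2 (read(6)): returned '37WZUX', offset=6
After 3 (tell()): offset=6
After 4 (read(6)): returned '8SGOX1', offset=12
After 5 (read(6)): returned 'JK8RPZ', offset=18
After 6 (read(8)): returned 'H1ITAK', offset=24
After 7 (tell()): offset=24
After 8 (read(5)): returned '', offset=24
After 9 (seek(-21, END)): offset=3
After 10 (read(2)): returned 'ZU', offset=5

Answer: 37WZUX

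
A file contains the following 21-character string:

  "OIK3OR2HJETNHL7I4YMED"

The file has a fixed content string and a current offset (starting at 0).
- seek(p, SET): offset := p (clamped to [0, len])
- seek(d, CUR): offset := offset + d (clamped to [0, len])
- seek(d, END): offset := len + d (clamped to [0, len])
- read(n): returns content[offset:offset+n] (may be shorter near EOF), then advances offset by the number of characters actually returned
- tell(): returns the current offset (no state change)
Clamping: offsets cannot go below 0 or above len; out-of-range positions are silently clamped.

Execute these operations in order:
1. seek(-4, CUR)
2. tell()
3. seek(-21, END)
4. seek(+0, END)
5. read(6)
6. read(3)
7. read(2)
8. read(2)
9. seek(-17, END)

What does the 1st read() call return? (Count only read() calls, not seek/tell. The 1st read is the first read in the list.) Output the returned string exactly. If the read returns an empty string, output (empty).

After 1 (seek(-4, CUR)): offset=0
After 2 (tell()): offset=0
After 3 (seek(-21, END)): offset=0
After 4 (seek(+0, END)): offset=21
After 5 (read(6)): returned '', offset=21
After 6 (read(3)): returned '', offset=21
After 7 (read(2)): returned '', offset=21
After 8 (read(2)): returned '', offset=21
After 9 (seek(-17, END)): offset=4

Answer: (empty)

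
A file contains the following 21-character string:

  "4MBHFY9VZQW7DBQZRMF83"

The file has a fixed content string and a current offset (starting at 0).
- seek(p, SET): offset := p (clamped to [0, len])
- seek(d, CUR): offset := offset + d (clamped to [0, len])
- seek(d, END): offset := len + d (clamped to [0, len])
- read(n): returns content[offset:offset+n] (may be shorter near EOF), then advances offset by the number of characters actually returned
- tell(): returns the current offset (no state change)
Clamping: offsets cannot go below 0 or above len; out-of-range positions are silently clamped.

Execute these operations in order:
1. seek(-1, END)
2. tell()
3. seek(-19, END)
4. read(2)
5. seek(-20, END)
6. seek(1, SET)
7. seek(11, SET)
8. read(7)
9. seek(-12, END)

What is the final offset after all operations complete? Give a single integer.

Answer: 9

Derivation:
After 1 (seek(-1, END)): offset=20
After 2 (tell()): offset=20
After 3 (seek(-19, END)): offset=2
After 4 (read(2)): returned 'BH', offset=4
After 5 (seek(-20, END)): offset=1
After 6 (seek(1, SET)): offset=1
After 7 (seek(11, SET)): offset=11
After 8 (read(7)): returned '7DBQZRM', offset=18
After 9 (seek(-12, END)): offset=9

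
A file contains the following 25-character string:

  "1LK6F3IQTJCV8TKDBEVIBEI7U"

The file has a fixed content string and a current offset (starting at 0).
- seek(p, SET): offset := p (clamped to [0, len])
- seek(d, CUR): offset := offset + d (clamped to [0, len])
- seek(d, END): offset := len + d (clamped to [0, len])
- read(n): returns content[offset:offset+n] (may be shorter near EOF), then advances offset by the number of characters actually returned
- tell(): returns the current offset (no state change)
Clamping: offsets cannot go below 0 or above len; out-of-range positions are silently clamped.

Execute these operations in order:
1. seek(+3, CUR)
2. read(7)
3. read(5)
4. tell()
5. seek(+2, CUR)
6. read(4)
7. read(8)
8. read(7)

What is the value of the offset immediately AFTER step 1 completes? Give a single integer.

Answer: 3

Derivation:
After 1 (seek(+3, CUR)): offset=3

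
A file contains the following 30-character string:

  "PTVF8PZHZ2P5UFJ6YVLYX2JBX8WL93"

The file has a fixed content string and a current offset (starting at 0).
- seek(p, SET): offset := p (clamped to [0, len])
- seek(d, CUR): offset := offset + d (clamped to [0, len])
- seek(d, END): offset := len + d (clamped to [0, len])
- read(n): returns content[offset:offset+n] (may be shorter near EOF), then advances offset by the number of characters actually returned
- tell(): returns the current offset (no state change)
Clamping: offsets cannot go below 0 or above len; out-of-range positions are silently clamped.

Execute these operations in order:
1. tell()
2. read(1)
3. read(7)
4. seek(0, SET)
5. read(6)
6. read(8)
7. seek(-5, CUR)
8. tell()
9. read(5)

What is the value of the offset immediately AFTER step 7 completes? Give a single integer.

After 1 (tell()): offset=0
After 2 (read(1)): returned 'P', offset=1
After 3 (read(7)): returned 'TVF8PZH', offset=8
After 4 (seek(0, SET)): offset=0
After 5 (read(6)): returned 'PTVF8P', offset=6
After 6 (read(8)): returned 'ZHZ2P5UF', offset=14
After 7 (seek(-5, CUR)): offset=9

Answer: 9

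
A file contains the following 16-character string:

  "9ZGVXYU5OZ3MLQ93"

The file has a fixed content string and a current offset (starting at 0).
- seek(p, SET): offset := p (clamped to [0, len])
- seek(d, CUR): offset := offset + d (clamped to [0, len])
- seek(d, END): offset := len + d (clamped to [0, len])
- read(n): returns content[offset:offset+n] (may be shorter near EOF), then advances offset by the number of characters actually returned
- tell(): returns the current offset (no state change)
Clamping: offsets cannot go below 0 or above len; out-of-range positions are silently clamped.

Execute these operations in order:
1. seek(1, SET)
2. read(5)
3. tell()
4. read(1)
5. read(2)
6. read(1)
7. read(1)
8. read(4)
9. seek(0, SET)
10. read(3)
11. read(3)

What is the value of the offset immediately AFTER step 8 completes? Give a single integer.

Answer: 15

Derivation:
After 1 (seek(1, SET)): offset=1
After 2 (read(5)): returned 'ZGVXY', offset=6
After 3 (tell()): offset=6
After 4 (read(1)): returned 'U', offset=7
After 5 (read(2)): returned '5O', offset=9
After 6 (read(1)): returned 'Z', offset=10
After 7 (read(1)): returned '3', offset=11
After 8 (read(4)): returned 'MLQ9', offset=15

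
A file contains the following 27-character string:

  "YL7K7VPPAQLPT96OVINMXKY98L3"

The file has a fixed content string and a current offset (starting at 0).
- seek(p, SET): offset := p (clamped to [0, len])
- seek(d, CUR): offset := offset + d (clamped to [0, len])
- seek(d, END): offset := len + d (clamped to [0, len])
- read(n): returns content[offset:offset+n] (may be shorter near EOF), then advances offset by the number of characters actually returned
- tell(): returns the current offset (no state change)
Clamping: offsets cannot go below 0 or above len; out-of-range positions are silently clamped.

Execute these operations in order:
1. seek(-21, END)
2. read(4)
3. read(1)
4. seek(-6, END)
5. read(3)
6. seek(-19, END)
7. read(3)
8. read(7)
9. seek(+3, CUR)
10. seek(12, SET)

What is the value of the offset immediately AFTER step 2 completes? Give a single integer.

Answer: 10

Derivation:
After 1 (seek(-21, END)): offset=6
After 2 (read(4)): returned 'PPAQ', offset=10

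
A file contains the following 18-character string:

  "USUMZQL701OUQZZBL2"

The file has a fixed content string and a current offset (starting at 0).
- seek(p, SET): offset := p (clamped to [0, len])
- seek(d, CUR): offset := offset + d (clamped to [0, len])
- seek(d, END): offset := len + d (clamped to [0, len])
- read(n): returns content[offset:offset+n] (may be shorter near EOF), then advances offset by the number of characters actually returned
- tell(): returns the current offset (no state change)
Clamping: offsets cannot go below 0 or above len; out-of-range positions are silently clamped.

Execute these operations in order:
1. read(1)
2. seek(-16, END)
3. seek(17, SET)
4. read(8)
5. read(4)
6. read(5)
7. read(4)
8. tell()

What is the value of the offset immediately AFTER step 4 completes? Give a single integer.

Answer: 18

Derivation:
After 1 (read(1)): returned 'U', offset=1
After 2 (seek(-16, END)): offset=2
After 3 (seek(17, SET)): offset=17
After 4 (read(8)): returned '2', offset=18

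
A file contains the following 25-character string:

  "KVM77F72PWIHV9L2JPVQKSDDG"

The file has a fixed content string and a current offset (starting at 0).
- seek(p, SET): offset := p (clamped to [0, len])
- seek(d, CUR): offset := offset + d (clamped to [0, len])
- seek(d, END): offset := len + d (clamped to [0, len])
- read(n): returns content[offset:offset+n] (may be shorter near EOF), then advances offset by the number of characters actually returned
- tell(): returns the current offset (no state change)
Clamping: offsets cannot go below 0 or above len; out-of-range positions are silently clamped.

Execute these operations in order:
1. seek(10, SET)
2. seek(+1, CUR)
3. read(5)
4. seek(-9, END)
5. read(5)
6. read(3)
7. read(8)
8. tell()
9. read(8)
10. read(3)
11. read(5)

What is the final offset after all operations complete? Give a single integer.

Answer: 25

Derivation:
After 1 (seek(10, SET)): offset=10
After 2 (seek(+1, CUR)): offset=11
After 3 (read(5)): returned 'HV9L2', offset=16
After 4 (seek(-9, END)): offset=16
After 5 (read(5)): returned 'JPVQK', offset=21
After 6 (read(3)): returned 'SDD', offset=24
After 7 (read(8)): returned 'G', offset=25
After 8 (tell()): offset=25
After 9 (read(8)): returned '', offset=25
After 10 (read(3)): returned '', offset=25
After 11 (read(5)): returned '', offset=25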